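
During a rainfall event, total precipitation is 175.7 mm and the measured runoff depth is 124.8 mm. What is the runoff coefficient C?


The runoff coefficient C = runoff depth / rainfall depth.
C = 124.8 / 175.7
  = 0.7103.

0.7103


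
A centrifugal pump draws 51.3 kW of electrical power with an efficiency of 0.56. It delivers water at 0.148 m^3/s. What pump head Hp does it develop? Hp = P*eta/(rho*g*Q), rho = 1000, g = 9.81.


Pump head formula: Hp = P * eta / (rho * g * Q).
Numerator: P * eta = 51.3 * 1000 * 0.56 = 28728.0 W.
Denominator: rho * g * Q = 1000 * 9.81 * 0.148 = 1451.88.
Hp = 28728.0 / 1451.88 = 19.79 m.

19.79


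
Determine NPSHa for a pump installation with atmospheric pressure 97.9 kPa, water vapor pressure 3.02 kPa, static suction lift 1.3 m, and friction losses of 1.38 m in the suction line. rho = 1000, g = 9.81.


NPSHa = p_atm/(rho*g) - z_s - hf_s - p_vap/(rho*g).
p_atm/(rho*g) = 97.9*1000 / (1000*9.81) = 9.98 m.
p_vap/(rho*g) = 3.02*1000 / (1000*9.81) = 0.308 m.
NPSHa = 9.98 - 1.3 - 1.38 - 0.308
      = 6.99 m.

6.99


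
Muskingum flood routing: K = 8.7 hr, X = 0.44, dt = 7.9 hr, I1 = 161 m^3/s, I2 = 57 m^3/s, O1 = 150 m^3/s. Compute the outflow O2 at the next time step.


Muskingum coefficients:
denom = 2*K*(1-X) + dt = 2*8.7*(1-0.44) + 7.9 = 17.644.
C0 = (dt - 2*K*X)/denom = (7.9 - 2*8.7*0.44)/17.644 = 0.0138.
C1 = (dt + 2*K*X)/denom = (7.9 + 2*8.7*0.44)/17.644 = 0.8817.
C2 = (2*K*(1-X) - dt)/denom = 0.1045.
O2 = C0*I2 + C1*I1 + C2*O1
   = 0.0138*57 + 0.8817*161 + 0.1045*150
   = 158.41 m^3/s.

158.41


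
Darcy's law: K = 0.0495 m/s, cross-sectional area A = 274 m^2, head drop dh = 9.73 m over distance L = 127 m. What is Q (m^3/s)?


Darcy's law: Q = K * A * i, where i = dh/L.
Hydraulic gradient i = 9.73 / 127 = 0.076614.
Q = 0.0495 * 274 * 0.076614
  = 1.0391 m^3/s.

1.0391


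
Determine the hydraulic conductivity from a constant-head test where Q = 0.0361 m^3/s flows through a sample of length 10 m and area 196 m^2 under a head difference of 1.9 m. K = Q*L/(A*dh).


From K = Q*L / (A*dh):
Numerator: Q*L = 0.0361 * 10 = 0.361.
Denominator: A*dh = 196 * 1.9 = 372.4.
K = 0.361 / 372.4 = 0.000969 m/s.

0.000969


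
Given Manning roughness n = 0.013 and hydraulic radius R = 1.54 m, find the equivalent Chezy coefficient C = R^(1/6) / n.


The Chezy coefficient relates to Manning's n through C = R^(1/6) / n.
R^(1/6) = 1.54^(1/6) = 1.074616.
C = 1.074616 / 0.013 = 82.66 m^(1/2)/s.

82.66


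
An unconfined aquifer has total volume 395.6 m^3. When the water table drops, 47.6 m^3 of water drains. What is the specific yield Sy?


Specific yield Sy = Volume drained / Total volume.
Sy = 47.6 / 395.6
   = 0.1203.

0.1203


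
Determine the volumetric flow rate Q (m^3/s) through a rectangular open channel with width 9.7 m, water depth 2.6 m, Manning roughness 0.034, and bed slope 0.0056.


For a rectangular channel, the cross-sectional area A = b * y = 9.7 * 2.6 = 25.22 m^2.
The wetted perimeter P = b + 2y = 9.7 + 2*2.6 = 14.9 m.
Hydraulic radius R = A/P = 25.22/14.9 = 1.6926 m.
Velocity V = (1/n)*R^(2/3)*S^(1/2) = (1/0.034)*1.6926^(2/3)*0.0056^(1/2) = 3.126 m/s.
Discharge Q = A * V = 25.22 * 3.126 = 78.837 m^3/s.

78.837


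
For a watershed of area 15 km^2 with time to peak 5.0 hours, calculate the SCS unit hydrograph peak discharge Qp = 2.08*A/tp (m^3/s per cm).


SCS formula: Qp = 2.08 * A / tp.
Qp = 2.08 * 15 / 5.0
   = 31.2 / 5.0
   = 6.24 m^3/s per cm.

6.24


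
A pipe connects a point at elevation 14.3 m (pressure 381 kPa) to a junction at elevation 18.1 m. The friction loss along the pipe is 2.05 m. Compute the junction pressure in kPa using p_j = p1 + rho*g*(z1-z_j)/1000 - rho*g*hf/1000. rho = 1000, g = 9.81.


Junction pressure: p_j = p1 + rho*g*(z1 - z_j)/1000 - rho*g*hf/1000.
Elevation term = 1000*9.81*(14.3 - 18.1)/1000 = -37.278 kPa.
Friction term = 1000*9.81*2.05/1000 = 20.11 kPa.
p_j = 381 + -37.278 - 20.11 = 323.61 kPa.

323.61


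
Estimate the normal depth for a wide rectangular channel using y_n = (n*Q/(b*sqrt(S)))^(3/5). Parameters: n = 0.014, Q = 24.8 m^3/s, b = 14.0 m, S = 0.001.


We use the wide-channel approximation y_n = (n*Q/(b*sqrt(S)))^(3/5).
sqrt(S) = sqrt(0.001) = 0.031623.
Numerator: n*Q = 0.014 * 24.8 = 0.3472.
Denominator: b*sqrt(S) = 14.0 * 0.031623 = 0.442722.
arg = 0.7842.
y_n = 0.7842^(3/5) = 0.8643 m.

0.8643


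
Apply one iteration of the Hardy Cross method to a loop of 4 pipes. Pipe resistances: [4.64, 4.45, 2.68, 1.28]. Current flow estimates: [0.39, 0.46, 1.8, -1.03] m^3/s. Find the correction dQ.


Numerator terms (r*Q*|Q|): 4.64*0.39*|0.39| = 0.7057; 4.45*0.46*|0.46| = 0.9416; 2.68*1.8*|1.8| = 8.6832; 1.28*-1.03*|-1.03| = -1.358.
Sum of numerator = 8.9726.
Denominator terms (r*|Q|): 4.64*|0.39| = 1.8096; 4.45*|0.46| = 2.047; 2.68*|1.8| = 4.824; 1.28*|-1.03| = 1.3184.
2 * sum of denominator = 2 * 9.999 = 19.998.
dQ = -8.9726 / 19.998 = -0.4487 m^3/s.

-0.4487


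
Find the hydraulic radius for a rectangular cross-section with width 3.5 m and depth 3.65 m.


For a rectangular section:
Flow area A = b * y = 3.5 * 3.65 = 12.78 m^2.
Wetted perimeter P = b + 2y = 3.5 + 2*3.65 = 10.8 m.
Hydraulic radius R = A/P = 12.78 / 10.8 = 1.1829 m.

1.1829


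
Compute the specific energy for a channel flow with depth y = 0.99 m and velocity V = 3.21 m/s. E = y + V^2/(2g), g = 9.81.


Specific energy E = y + V^2/(2g).
Velocity head = V^2/(2g) = 3.21^2 / (2*9.81) = 10.3041 / 19.62 = 0.5252 m.
E = 0.99 + 0.5252 = 1.5152 m.

1.5152


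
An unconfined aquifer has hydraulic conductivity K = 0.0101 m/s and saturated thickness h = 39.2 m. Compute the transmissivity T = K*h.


Transmissivity is defined as T = K * h.
T = 0.0101 * 39.2
  = 0.3959 m^2/s.

0.3959


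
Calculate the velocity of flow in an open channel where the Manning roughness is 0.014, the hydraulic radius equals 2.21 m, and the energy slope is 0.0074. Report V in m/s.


Manning's equation gives V = (1/n) * R^(2/3) * S^(1/2).
First, compute R^(2/3) = 2.21^(2/3) = 1.6967.
Next, S^(1/2) = 0.0074^(1/2) = 0.086023.
Then 1/n = 1/0.014 = 71.43.
V = 71.43 * 1.6967 * 0.086023 = 10.4252 m/s.

10.4252


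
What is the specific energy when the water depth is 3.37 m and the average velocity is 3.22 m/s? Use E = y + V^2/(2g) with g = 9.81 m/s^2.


Specific energy E = y + V^2/(2g).
Velocity head = V^2/(2g) = 3.22^2 / (2*9.81) = 10.3684 / 19.62 = 0.5285 m.
E = 3.37 + 0.5285 = 3.8985 m.

3.8985


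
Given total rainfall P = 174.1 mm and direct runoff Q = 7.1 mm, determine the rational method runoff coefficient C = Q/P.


The runoff coefficient C = runoff depth / rainfall depth.
C = 7.1 / 174.1
  = 0.0408.

0.0408


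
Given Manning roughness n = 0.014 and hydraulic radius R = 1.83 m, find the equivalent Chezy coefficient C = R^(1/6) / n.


The Chezy coefficient relates to Manning's n through C = R^(1/6) / n.
R^(1/6) = 1.83^(1/6) = 1.105966.
C = 1.105966 / 0.014 = 79.0 m^(1/2)/s.

79.0


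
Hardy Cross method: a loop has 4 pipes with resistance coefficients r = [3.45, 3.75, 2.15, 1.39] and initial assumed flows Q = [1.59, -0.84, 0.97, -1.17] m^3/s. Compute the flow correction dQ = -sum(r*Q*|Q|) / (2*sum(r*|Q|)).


Numerator terms (r*Q*|Q|): 3.45*1.59*|1.59| = 8.7219; 3.75*-0.84*|-0.84| = -2.646; 2.15*0.97*|0.97| = 2.0229; 1.39*-1.17*|-1.17| = -1.9028.
Sum of numerator = 6.1961.
Denominator terms (r*|Q|): 3.45*|1.59| = 5.4855; 3.75*|-0.84| = 3.15; 2.15*|0.97| = 2.0855; 1.39*|-1.17| = 1.6263.
2 * sum of denominator = 2 * 12.3473 = 24.6946.
dQ = -6.1961 / 24.6946 = -0.2509 m^3/s.

-0.2509


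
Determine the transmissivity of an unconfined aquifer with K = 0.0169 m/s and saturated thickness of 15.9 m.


Transmissivity is defined as T = K * h.
T = 0.0169 * 15.9
  = 0.2687 m^2/s.

0.2687


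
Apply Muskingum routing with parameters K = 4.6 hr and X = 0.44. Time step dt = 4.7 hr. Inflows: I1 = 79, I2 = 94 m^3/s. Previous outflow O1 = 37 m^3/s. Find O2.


Muskingum coefficients:
denom = 2*K*(1-X) + dt = 2*4.6*(1-0.44) + 4.7 = 9.852.
C0 = (dt - 2*K*X)/denom = (4.7 - 2*4.6*0.44)/9.852 = 0.0662.
C1 = (dt + 2*K*X)/denom = (4.7 + 2*4.6*0.44)/9.852 = 0.8879.
C2 = (2*K*(1-X) - dt)/denom = 0.0459.
O2 = C0*I2 + C1*I1 + C2*O1
   = 0.0662*94 + 0.8879*79 + 0.0459*37
   = 78.07 m^3/s.

78.07


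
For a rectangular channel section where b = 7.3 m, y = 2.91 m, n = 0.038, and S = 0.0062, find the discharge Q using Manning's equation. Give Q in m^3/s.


For a rectangular channel, the cross-sectional area A = b * y = 7.3 * 2.91 = 21.24 m^2.
The wetted perimeter P = b + 2y = 7.3 + 2*2.91 = 13.12 m.
Hydraulic radius R = A/P = 21.24/13.12 = 1.6191 m.
Velocity V = (1/n)*R^(2/3)*S^(1/2) = (1/0.038)*1.6191^(2/3)*0.0062^(1/2) = 2.8572 m/s.
Discharge Q = A * V = 21.24 * 2.8572 = 60.695 m^3/s.

60.695


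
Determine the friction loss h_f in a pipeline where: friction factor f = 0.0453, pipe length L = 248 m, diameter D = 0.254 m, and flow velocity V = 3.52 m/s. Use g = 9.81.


Darcy-Weisbach equation: h_f = f * (L/D) * V^2/(2g).
f * L/D = 0.0453 * 248/0.254 = 44.2299.
V^2/(2g) = 3.52^2 / (2*9.81) = 12.3904 / 19.62 = 0.6315 m.
h_f = 44.2299 * 0.6315 = 27.932 m.

27.932


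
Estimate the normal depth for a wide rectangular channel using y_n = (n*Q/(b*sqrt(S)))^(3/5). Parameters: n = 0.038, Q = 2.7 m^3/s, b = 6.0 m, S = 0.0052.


We use the wide-channel approximation y_n = (n*Q/(b*sqrt(S)))^(3/5).
sqrt(S) = sqrt(0.0052) = 0.072111.
Numerator: n*Q = 0.038 * 2.7 = 0.1026.
Denominator: b*sqrt(S) = 6.0 * 0.072111 = 0.432666.
arg = 0.2371.
y_n = 0.2371^(3/5) = 0.4217 m.

0.4217


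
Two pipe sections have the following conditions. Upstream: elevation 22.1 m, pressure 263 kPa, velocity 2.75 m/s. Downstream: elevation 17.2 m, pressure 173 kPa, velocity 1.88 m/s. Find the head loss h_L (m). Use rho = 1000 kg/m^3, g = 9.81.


Total head at each section: H = z + p/(rho*g) + V^2/(2g).
H1 = 22.1 + 263*1000/(1000*9.81) + 2.75^2/(2*9.81)
   = 22.1 + 26.809 + 0.3854
   = 49.295 m.
H2 = 17.2 + 173*1000/(1000*9.81) + 1.88^2/(2*9.81)
   = 17.2 + 17.635 + 0.1801
   = 35.015 m.
h_L = H1 - H2 = 49.295 - 35.015 = 14.28 m.

14.28


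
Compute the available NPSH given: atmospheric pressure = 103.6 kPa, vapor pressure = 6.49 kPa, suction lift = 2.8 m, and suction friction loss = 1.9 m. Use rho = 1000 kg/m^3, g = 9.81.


NPSHa = p_atm/(rho*g) - z_s - hf_s - p_vap/(rho*g).
p_atm/(rho*g) = 103.6*1000 / (1000*9.81) = 10.561 m.
p_vap/(rho*g) = 6.49*1000 / (1000*9.81) = 0.662 m.
NPSHa = 10.561 - 2.8 - 1.9 - 0.662
      = 5.2 m.

5.2


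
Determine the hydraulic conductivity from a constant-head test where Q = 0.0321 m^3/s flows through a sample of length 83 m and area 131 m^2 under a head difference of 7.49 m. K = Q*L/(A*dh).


From K = Q*L / (A*dh):
Numerator: Q*L = 0.0321 * 83 = 2.6643.
Denominator: A*dh = 131 * 7.49 = 981.19.
K = 2.6643 / 981.19 = 0.002715 m/s.

0.002715


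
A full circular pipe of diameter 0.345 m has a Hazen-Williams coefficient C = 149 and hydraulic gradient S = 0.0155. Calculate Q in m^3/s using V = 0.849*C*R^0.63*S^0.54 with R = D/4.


For a full circular pipe, R = D/4 = 0.345/4 = 0.0862 m.
V = 0.849 * 149 * 0.0862^0.63 * 0.0155^0.54
  = 0.849 * 149 * 0.213564 * 0.105385
  = 2.8471 m/s.
Pipe area A = pi*D^2/4 = pi*0.345^2/4 = 0.0935 m^2.
Q = A * V = 0.0935 * 2.8471 = 0.2662 m^3/s.

0.2662


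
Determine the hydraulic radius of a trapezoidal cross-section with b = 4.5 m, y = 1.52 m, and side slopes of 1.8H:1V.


For a trapezoidal section with side slope z:
A = (b + z*y)*y = (4.5 + 1.8*1.52)*1.52 = 10.999 m^2.
P = b + 2*y*sqrt(1 + z^2) = 4.5 + 2*1.52*sqrt(1 + 1.8^2) = 10.76 m.
R = A/P = 10.999 / 10.76 = 1.0222 m.

1.0222


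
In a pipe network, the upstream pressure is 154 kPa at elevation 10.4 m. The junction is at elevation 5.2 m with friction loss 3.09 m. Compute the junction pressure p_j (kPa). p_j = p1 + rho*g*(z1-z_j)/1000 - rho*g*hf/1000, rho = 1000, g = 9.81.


Junction pressure: p_j = p1 + rho*g*(z1 - z_j)/1000 - rho*g*hf/1000.
Elevation term = 1000*9.81*(10.4 - 5.2)/1000 = 51.012 kPa.
Friction term = 1000*9.81*3.09/1000 = 30.313 kPa.
p_j = 154 + 51.012 - 30.313 = 174.7 kPa.

174.7


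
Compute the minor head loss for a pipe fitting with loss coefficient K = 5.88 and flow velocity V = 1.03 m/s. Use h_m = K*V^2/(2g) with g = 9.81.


Minor loss formula: h_m = K * V^2/(2g).
V^2 = 1.03^2 = 1.0609.
V^2/(2g) = 1.0609 / 19.62 = 0.0541 m.
h_m = 5.88 * 0.0541 = 0.3179 m.

0.3179


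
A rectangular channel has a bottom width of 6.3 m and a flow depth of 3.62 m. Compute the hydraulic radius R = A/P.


For a rectangular section:
Flow area A = b * y = 6.3 * 3.62 = 22.81 m^2.
Wetted perimeter P = b + 2y = 6.3 + 2*3.62 = 13.54 m.
Hydraulic radius R = A/P = 22.81 / 13.54 = 1.6843 m.

1.6843


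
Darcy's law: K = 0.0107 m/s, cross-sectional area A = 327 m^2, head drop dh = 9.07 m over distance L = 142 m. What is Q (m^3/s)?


Darcy's law: Q = K * A * i, where i = dh/L.
Hydraulic gradient i = 9.07 / 142 = 0.063873.
Q = 0.0107 * 327 * 0.063873
  = 0.2235 m^3/s.

0.2235


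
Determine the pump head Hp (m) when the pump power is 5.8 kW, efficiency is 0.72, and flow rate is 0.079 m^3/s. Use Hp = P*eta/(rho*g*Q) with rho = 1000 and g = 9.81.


Pump head formula: Hp = P * eta / (rho * g * Q).
Numerator: P * eta = 5.8 * 1000 * 0.72 = 4176.0 W.
Denominator: rho * g * Q = 1000 * 9.81 * 0.079 = 774.99.
Hp = 4176.0 / 774.99 = 5.39 m.

5.39


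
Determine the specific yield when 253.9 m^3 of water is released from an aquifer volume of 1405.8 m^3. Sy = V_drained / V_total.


Specific yield Sy = Volume drained / Total volume.
Sy = 253.9 / 1405.8
   = 0.1806.

0.1806


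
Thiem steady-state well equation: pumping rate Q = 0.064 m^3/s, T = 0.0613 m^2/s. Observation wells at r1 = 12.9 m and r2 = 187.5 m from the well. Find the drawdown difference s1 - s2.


Thiem equation: s1 - s2 = Q/(2*pi*T) * ln(r2/r1).
ln(r2/r1) = ln(187.5/12.9) = 2.6766.
Q/(2*pi*T) = 0.064 / (2*pi*0.0613) = 0.064 / 0.3852 = 0.1662.
s1 - s2 = 0.1662 * 2.6766 = 0.4447 m.

0.4447


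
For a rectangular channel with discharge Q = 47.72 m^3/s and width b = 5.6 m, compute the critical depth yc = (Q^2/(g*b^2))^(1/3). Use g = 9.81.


Using yc = (Q^2 / (g * b^2))^(1/3):
Q^2 = 47.72^2 = 2277.2.
g * b^2 = 9.81 * 5.6^2 = 9.81 * 31.36 = 307.64.
Q^2 / (g*b^2) = 2277.2 / 307.64 = 7.4022.
yc = 7.4022^(1/3) = 1.9489 m.

1.9489


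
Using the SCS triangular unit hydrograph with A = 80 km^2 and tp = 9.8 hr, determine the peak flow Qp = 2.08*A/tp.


SCS formula: Qp = 2.08 * A / tp.
Qp = 2.08 * 80 / 9.8
   = 166.4 / 9.8
   = 16.98 m^3/s per cm.

16.98


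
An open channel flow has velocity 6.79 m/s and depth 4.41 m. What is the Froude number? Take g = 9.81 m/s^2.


The Froude number is defined as Fr = V / sqrt(g*y).
g*y = 9.81 * 4.41 = 43.2621.
sqrt(g*y) = sqrt(43.2621) = 6.5774.
Fr = 6.79 / 6.5774 = 1.0323.

1.0323


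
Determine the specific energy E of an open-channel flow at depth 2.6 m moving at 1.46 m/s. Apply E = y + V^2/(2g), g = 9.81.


Specific energy E = y + V^2/(2g).
Velocity head = V^2/(2g) = 1.46^2 / (2*9.81) = 2.1316 / 19.62 = 0.1086 m.
E = 2.6 + 0.1086 = 2.7086 m.

2.7086


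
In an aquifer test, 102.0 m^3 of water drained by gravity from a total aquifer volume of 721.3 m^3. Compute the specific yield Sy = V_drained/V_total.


Specific yield Sy = Volume drained / Total volume.
Sy = 102.0 / 721.3
   = 0.1414.

0.1414


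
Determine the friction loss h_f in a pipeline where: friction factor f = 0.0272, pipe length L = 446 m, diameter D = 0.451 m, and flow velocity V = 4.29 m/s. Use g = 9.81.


Darcy-Weisbach equation: h_f = f * (L/D) * V^2/(2g).
f * L/D = 0.0272 * 446/0.451 = 26.8984.
V^2/(2g) = 4.29^2 / (2*9.81) = 18.4041 / 19.62 = 0.938 m.
h_f = 26.8984 * 0.938 = 25.231 m.

25.231


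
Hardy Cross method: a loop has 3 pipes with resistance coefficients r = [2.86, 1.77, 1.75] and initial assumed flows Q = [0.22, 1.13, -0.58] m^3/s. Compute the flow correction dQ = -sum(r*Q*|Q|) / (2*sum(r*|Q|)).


Numerator terms (r*Q*|Q|): 2.86*0.22*|0.22| = 0.1384; 1.77*1.13*|1.13| = 2.2601; 1.75*-0.58*|-0.58| = -0.5887.
Sum of numerator = 1.8098.
Denominator terms (r*|Q|): 2.86*|0.22| = 0.6292; 1.77*|1.13| = 2.0001; 1.75*|-0.58| = 1.015.
2 * sum of denominator = 2 * 3.6443 = 7.2886.
dQ = -1.8098 / 7.2886 = -0.2483 m^3/s.

-0.2483


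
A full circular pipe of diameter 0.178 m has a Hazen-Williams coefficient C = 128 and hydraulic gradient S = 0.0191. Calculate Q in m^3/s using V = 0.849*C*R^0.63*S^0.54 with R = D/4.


For a full circular pipe, R = D/4 = 0.178/4 = 0.0445 m.
V = 0.849 * 128 * 0.0445^0.63 * 0.0191^0.54
  = 0.849 * 128 * 0.140756 * 0.117966
  = 1.8044 m/s.
Pipe area A = pi*D^2/4 = pi*0.178^2/4 = 0.0249 m^2.
Q = A * V = 0.0249 * 1.8044 = 0.0449 m^3/s.

0.0449


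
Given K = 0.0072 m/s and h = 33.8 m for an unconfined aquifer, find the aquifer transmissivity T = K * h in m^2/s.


Transmissivity is defined as T = K * h.
T = 0.0072 * 33.8
  = 0.2434 m^2/s.

0.2434


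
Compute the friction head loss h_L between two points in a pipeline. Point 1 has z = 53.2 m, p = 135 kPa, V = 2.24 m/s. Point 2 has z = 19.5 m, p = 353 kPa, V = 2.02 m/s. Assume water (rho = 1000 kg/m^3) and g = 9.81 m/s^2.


Total head at each section: H = z + p/(rho*g) + V^2/(2g).
H1 = 53.2 + 135*1000/(1000*9.81) + 2.24^2/(2*9.81)
   = 53.2 + 13.761 + 0.2557
   = 67.217 m.
H2 = 19.5 + 353*1000/(1000*9.81) + 2.02^2/(2*9.81)
   = 19.5 + 35.984 + 0.208
   = 55.692 m.
h_L = H1 - H2 = 67.217 - 55.692 = 11.526 m.

11.526


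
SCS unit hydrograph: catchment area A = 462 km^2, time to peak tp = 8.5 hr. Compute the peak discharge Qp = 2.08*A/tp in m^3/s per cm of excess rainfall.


SCS formula: Qp = 2.08 * A / tp.
Qp = 2.08 * 462 / 8.5
   = 960.96 / 8.5
   = 113.05 m^3/s per cm.

113.05


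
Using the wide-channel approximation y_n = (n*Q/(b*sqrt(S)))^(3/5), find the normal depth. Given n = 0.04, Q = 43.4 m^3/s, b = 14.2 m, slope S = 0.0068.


We use the wide-channel approximation y_n = (n*Q/(b*sqrt(S)))^(3/5).
sqrt(S) = sqrt(0.0068) = 0.082462.
Numerator: n*Q = 0.04 * 43.4 = 1.736.
Denominator: b*sqrt(S) = 14.2 * 0.082462 = 1.17096.
arg = 1.4825.
y_n = 1.4825^(3/5) = 1.2665 m.

1.2665


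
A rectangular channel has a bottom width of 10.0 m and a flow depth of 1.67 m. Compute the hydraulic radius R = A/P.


For a rectangular section:
Flow area A = b * y = 10.0 * 1.67 = 16.7 m^2.
Wetted perimeter P = b + 2y = 10.0 + 2*1.67 = 13.34 m.
Hydraulic radius R = A/P = 16.7 / 13.34 = 1.2519 m.

1.2519


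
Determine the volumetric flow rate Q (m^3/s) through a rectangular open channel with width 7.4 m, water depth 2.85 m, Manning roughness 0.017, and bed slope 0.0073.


For a rectangular channel, the cross-sectional area A = b * y = 7.4 * 2.85 = 21.09 m^2.
The wetted perimeter P = b + 2y = 7.4 + 2*2.85 = 13.1 m.
Hydraulic radius R = A/P = 21.09/13.1 = 1.6099 m.
Velocity V = (1/n)*R^(2/3)*S^(1/2) = (1/0.017)*1.6099^(2/3)*0.0073^(1/2) = 6.9037 m/s.
Discharge Q = A * V = 21.09 * 6.9037 = 145.599 m^3/s.

145.599


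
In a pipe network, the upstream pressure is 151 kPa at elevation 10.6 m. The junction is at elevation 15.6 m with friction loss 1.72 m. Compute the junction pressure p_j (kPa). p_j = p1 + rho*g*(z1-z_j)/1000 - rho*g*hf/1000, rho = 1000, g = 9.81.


Junction pressure: p_j = p1 + rho*g*(z1 - z_j)/1000 - rho*g*hf/1000.
Elevation term = 1000*9.81*(10.6 - 15.6)/1000 = -49.05 kPa.
Friction term = 1000*9.81*1.72/1000 = 16.873 kPa.
p_j = 151 + -49.05 - 16.873 = 85.08 kPa.

85.08


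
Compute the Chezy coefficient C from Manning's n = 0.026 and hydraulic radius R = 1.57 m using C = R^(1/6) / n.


The Chezy coefficient relates to Manning's n through C = R^(1/6) / n.
R^(1/6) = 1.57^(1/6) = 1.078077.
C = 1.078077 / 0.026 = 41.46 m^(1/2)/s.

41.46


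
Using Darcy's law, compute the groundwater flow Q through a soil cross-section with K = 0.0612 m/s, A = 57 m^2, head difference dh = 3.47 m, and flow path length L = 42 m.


Darcy's law: Q = K * A * i, where i = dh/L.
Hydraulic gradient i = 3.47 / 42 = 0.082619.
Q = 0.0612 * 57 * 0.082619
  = 0.2882 m^3/s.

0.2882


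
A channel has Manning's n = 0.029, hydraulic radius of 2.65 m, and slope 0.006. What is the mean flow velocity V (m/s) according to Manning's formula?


Manning's equation gives V = (1/n) * R^(2/3) * S^(1/2).
First, compute R^(2/3) = 2.65^(2/3) = 1.915.
Next, S^(1/2) = 0.006^(1/2) = 0.07746.
Then 1/n = 1/0.029 = 34.48.
V = 34.48 * 1.915 * 0.07746 = 5.115 m/s.

5.115


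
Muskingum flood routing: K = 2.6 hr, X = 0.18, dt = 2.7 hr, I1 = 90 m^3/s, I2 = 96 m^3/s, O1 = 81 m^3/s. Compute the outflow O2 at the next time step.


Muskingum coefficients:
denom = 2*K*(1-X) + dt = 2*2.6*(1-0.18) + 2.7 = 6.964.
C0 = (dt - 2*K*X)/denom = (2.7 - 2*2.6*0.18)/6.964 = 0.2533.
C1 = (dt + 2*K*X)/denom = (2.7 + 2*2.6*0.18)/6.964 = 0.5221.
C2 = (2*K*(1-X) - dt)/denom = 0.2246.
O2 = C0*I2 + C1*I1 + C2*O1
   = 0.2533*96 + 0.5221*90 + 0.2246*81
   = 89.5 m^3/s.

89.5


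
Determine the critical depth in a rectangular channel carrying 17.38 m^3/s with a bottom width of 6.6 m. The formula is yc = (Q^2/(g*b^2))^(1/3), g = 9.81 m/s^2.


Using yc = (Q^2 / (g * b^2))^(1/3):
Q^2 = 17.38^2 = 302.06.
g * b^2 = 9.81 * 6.6^2 = 9.81 * 43.56 = 427.32.
Q^2 / (g*b^2) = 302.06 / 427.32 = 0.7069.
yc = 0.7069^(1/3) = 0.8908 m.

0.8908


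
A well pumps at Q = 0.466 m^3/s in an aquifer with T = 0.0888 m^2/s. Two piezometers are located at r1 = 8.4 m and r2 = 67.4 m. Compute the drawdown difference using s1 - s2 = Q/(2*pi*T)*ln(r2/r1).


Thiem equation: s1 - s2 = Q/(2*pi*T) * ln(r2/r1).
ln(r2/r1) = ln(67.4/8.4) = 2.0824.
Q/(2*pi*T) = 0.466 / (2*pi*0.0888) = 0.466 / 0.5579 = 0.8352.
s1 - s2 = 0.8352 * 2.0824 = 1.7392 m.

1.7392


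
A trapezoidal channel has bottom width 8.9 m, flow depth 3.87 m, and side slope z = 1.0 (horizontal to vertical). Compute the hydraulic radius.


For a trapezoidal section with side slope z:
A = (b + z*y)*y = (8.9 + 1.0*3.87)*3.87 = 49.42 m^2.
P = b + 2*y*sqrt(1 + z^2) = 8.9 + 2*3.87*sqrt(1 + 1.0^2) = 19.846 m.
R = A/P = 49.42 / 19.846 = 2.4902 m.

2.4902


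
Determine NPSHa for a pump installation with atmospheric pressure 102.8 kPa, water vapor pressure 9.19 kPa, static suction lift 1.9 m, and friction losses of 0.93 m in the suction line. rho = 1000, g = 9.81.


NPSHa = p_atm/(rho*g) - z_s - hf_s - p_vap/(rho*g).
p_atm/(rho*g) = 102.8*1000 / (1000*9.81) = 10.479 m.
p_vap/(rho*g) = 9.19*1000 / (1000*9.81) = 0.937 m.
NPSHa = 10.479 - 1.9 - 0.93 - 0.937
      = 6.71 m.

6.71


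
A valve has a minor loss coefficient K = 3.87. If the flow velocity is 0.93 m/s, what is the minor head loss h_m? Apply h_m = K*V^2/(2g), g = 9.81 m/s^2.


Minor loss formula: h_m = K * V^2/(2g).
V^2 = 0.93^2 = 0.8649.
V^2/(2g) = 0.8649 / 19.62 = 0.0441 m.
h_m = 3.87 * 0.0441 = 0.1706 m.

0.1706


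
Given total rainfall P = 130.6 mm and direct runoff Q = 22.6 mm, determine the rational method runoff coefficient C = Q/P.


The runoff coefficient C = runoff depth / rainfall depth.
C = 22.6 / 130.6
  = 0.173.

0.173


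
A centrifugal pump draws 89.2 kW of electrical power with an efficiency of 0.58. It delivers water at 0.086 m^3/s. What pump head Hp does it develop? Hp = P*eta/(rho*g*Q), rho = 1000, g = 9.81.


Pump head formula: Hp = P * eta / (rho * g * Q).
Numerator: P * eta = 89.2 * 1000 * 0.58 = 51736.0 W.
Denominator: rho * g * Q = 1000 * 9.81 * 0.086 = 843.66.
Hp = 51736.0 / 843.66 = 61.32 m.

61.32


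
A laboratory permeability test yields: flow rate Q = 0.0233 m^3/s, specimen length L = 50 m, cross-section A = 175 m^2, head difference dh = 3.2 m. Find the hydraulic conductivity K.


From K = Q*L / (A*dh):
Numerator: Q*L = 0.0233 * 50 = 1.165.
Denominator: A*dh = 175 * 3.2 = 560.0.
K = 1.165 / 560.0 = 0.00208 m/s.

0.00208


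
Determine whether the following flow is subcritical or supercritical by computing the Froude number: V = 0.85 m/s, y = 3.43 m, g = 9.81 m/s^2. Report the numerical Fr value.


The Froude number is defined as Fr = V / sqrt(g*y).
g*y = 9.81 * 3.43 = 33.6483.
sqrt(g*y) = sqrt(33.6483) = 5.8007.
Fr = 0.85 / 5.8007 = 0.1465.
Since Fr < 1, the flow is subcritical.

0.1465


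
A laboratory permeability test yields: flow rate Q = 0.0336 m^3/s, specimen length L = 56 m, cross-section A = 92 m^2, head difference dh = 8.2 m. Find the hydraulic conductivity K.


From K = Q*L / (A*dh):
Numerator: Q*L = 0.0336 * 56 = 1.8816.
Denominator: A*dh = 92 * 8.2 = 754.4.
K = 1.8816 / 754.4 = 0.002494 m/s.

0.002494


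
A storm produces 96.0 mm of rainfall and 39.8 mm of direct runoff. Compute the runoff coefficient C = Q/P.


The runoff coefficient C = runoff depth / rainfall depth.
C = 39.8 / 96.0
  = 0.4146.

0.4146


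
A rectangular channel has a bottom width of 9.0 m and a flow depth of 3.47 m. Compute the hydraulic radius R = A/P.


For a rectangular section:
Flow area A = b * y = 9.0 * 3.47 = 31.23 m^2.
Wetted perimeter P = b + 2y = 9.0 + 2*3.47 = 15.94 m.
Hydraulic radius R = A/P = 31.23 / 15.94 = 1.9592 m.

1.9592


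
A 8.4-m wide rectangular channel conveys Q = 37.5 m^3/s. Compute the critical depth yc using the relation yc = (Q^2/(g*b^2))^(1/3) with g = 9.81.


Using yc = (Q^2 / (g * b^2))^(1/3):
Q^2 = 37.5^2 = 1406.25.
g * b^2 = 9.81 * 8.4^2 = 9.81 * 70.56 = 692.19.
Q^2 / (g*b^2) = 1406.25 / 692.19 = 2.0316.
yc = 2.0316^(1/3) = 1.2665 m.

1.2665


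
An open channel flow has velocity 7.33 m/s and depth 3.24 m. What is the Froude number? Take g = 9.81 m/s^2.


The Froude number is defined as Fr = V / sqrt(g*y).
g*y = 9.81 * 3.24 = 31.7844.
sqrt(g*y) = sqrt(31.7844) = 5.6378.
Fr = 7.33 / 5.6378 = 1.3002.

1.3002


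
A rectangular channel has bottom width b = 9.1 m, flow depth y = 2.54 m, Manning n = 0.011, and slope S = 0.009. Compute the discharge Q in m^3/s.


For a rectangular channel, the cross-sectional area A = b * y = 9.1 * 2.54 = 23.11 m^2.
The wetted perimeter P = b + 2y = 9.1 + 2*2.54 = 14.18 m.
Hydraulic radius R = A/P = 23.11/14.18 = 1.63 m.
Velocity V = (1/n)*R^(2/3)*S^(1/2) = (1/0.011)*1.63^(2/3)*0.009^(1/2) = 11.9452 m/s.
Discharge Q = A * V = 23.11 * 11.9452 = 276.102 m^3/s.

276.102


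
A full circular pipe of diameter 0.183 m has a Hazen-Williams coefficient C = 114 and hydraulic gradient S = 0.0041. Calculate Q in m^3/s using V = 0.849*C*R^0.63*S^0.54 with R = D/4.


For a full circular pipe, R = D/4 = 0.183/4 = 0.0457 m.
V = 0.849 * 114 * 0.0457^0.63 * 0.0041^0.54
  = 0.849 * 114 * 0.143234 * 0.051393
  = 0.7125 m/s.
Pipe area A = pi*D^2/4 = pi*0.183^2/4 = 0.0263 m^2.
Q = A * V = 0.0263 * 0.7125 = 0.0187 m^3/s.

0.0187


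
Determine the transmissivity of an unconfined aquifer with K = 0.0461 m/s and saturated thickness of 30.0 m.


Transmissivity is defined as T = K * h.
T = 0.0461 * 30.0
  = 1.383 m^2/s.

1.383


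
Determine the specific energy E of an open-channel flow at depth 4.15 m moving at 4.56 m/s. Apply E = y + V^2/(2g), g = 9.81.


Specific energy E = y + V^2/(2g).
Velocity head = V^2/(2g) = 4.56^2 / (2*9.81) = 20.7936 / 19.62 = 1.0598 m.
E = 4.15 + 1.0598 = 5.2098 m.

5.2098


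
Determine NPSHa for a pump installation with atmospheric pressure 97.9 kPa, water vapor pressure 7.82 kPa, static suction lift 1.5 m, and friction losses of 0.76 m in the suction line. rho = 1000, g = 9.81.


NPSHa = p_atm/(rho*g) - z_s - hf_s - p_vap/(rho*g).
p_atm/(rho*g) = 97.9*1000 / (1000*9.81) = 9.98 m.
p_vap/(rho*g) = 7.82*1000 / (1000*9.81) = 0.797 m.
NPSHa = 9.98 - 1.5 - 0.76 - 0.797
      = 6.92 m.

6.92


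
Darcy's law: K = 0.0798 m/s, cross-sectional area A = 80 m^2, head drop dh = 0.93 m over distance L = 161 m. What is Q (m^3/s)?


Darcy's law: Q = K * A * i, where i = dh/L.
Hydraulic gradient i = 0.93 / 161 = 0.005776.
Q = 0.0798 * 80 * 0.005776
  = 0.0369 m^3/s.

0.0369


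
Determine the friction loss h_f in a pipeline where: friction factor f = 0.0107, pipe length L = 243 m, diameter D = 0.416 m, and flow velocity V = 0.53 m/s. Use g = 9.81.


Darcy-Weisbach equation: h_f = f * (L/D) * V^2/(2g).
f * L/D = 0.0107 * 243/0.416 = 6.2502.
V^2/(2g) = 0.53^2 / (2*9.81) = 0.2809 / 19.62 = 0.0143 m.
h_f = 6.2502 * 0.0143 = 0.089 m.

0.089


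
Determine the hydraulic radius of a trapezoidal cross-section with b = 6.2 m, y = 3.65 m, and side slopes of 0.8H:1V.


For a trapezoidal section with side slope z:
A = (b + z*y)*y = (6.2 + 0.8*3.65)*3.65 = 33.288 m^2.
P = b + 2*y*sqrt(1 + z^2) = 6.2 + 2*3.65*sqrt(1 + 0.8^2) = 15.549 m.
R = A/P = 33.288 / 15.549 = 2.1409 m.

2.1409


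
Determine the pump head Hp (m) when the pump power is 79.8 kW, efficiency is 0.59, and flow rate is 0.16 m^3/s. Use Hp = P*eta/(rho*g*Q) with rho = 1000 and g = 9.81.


Pump head formula: Hp = P * eta / (rho * g * Q).
Numerator: P * eta = 79.8 * 1000 * 0.59 = 47082.0 W.
Denominator: rho * g * Q = 1000 * 9.81 * 0.16 = 1569.6.
Hp = 47082.0 / 1569.6 = 30.0 m.

30.0


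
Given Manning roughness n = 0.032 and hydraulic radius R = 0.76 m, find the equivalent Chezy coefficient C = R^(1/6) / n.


The Chezy coefficient relates to Manning's n through C = R^(1/6) / n.
R^(1/6) = 0.76^(1/6) = 0.955291.
C = 0.955291 / 0.032 = 29.85 m^(1/2)/s.

29.85


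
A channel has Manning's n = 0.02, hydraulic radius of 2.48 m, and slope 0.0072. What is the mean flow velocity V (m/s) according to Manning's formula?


Manning's equation gives V = (1/n) * R^(2/3) * S^(1/2).
First, compute R^(2/3) = 2.48^(2/3) = 1.8322.
Next, S^(1/2) = 0.0072^(1/2) = 0.084853.
Then 1/n = 1/0.02 = 50.0.
V = 50.0 * 1.8322 * 0.084853 = 7.7733 m/s.

7.7733


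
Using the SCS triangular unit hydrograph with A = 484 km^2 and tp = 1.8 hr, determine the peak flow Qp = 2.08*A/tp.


SCS formula: Qp = 2.08 * A / tp.
Qp = 2.08 * 484 / 1.8
   = 1006.72 / 1.8
   = 559.29 m^3/s per cm.

559.29


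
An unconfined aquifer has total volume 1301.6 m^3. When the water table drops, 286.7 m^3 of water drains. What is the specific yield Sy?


Specific yield Sy = Volume drained / Total volume.
Sy = 286.7 / 1301.6
   = 0.2203.

0.2203


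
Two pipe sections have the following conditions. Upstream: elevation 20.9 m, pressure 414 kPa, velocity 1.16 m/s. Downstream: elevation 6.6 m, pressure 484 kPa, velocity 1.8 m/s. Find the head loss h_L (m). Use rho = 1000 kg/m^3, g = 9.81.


Total head at each section: H = z + p/(rho*g) + V^2/(2g).
H1 = 20.9 + 414*1000/(1000*9.81) + 1.16^2/(2*9.81)
   = 20.9 + 42.202 + 0.0686
   = 63.17 m.
H2 = 6.6 + 484*1000/(1000*9.81) + 1.8^2/(2*9.81)
   = 6.6 + 49.337 + 0.1651
   = 56.103 m.
h_L = H1 - H2 = 63.17 - 56.103 = 7.068 m.

7.068


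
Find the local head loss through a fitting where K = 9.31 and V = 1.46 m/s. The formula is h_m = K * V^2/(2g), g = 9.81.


Minor loss formula: h_m = K * V^2/(2g).
V^2 = 1.46^2 = 2.1316.
V^2/(2g) = 2.1316 / 19.62 = 0.1086 m.
h_m = 9.31 * 0.1086 = 1.0115 m.

1.0115


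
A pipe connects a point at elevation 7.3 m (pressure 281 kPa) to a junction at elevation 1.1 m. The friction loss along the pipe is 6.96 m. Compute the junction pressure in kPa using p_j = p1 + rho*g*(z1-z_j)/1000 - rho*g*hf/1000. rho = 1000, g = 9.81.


Junction pressure: p_j = p1 + rho*g*(z1 - z_j)/1000 - rho*g*hf/1000.
Elevation term = 1000*9.81*(7.3 - 1.1)/1000 = 60.822 kPa.
Friction term = 1000*9.81*6.96/1000 = 68.278 kPa.
p_j = 281 + 60.822 - 68.278 = 273.54 kPa.

273.54


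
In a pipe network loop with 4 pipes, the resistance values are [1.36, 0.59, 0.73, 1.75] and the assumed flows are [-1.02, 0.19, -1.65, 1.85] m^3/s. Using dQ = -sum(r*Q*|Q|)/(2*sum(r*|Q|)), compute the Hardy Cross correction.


Numerator terms (r*Q*|Q|): 1.36*-1.02*|-1.02| = -1.4149; 0.59*0.19*|0.19| = 0.0213; 0.73*-1.65*|-1.65| = -1.9874; 1.75*1.85*|1.85| = 5.9894.
Sum of numerator = 2.6083.
Denominator terms (r*|Q|): 1.36*|-1.02| = 1.3872; 0.59*|0.19| = 0.1121; 0.73*|-1.65| = 1.2045; 1.75*|1.85| = 3.2375.
2 * sum of denominator = 2 * 5.9413 = 11.8826.
dQ = -2.6083 / 11.8826 = -0.2195 m^3/s.

-0.2195


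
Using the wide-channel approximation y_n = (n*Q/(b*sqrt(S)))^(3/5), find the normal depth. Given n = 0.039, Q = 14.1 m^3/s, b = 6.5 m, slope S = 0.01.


We use the wide-channel approximation y_n = (n*Q/(b*sqrt(S)))^(3/5).
sqrt(S) = sqrt(0.01) = 0.1.
Numerator: n*Q = 0.039 * 14.1 = 0.5499.
Denominator: b*sqrt(S) = 6.5 * 0.1 = 0.65.
arg = 0.846.
y_n = 0.846^(3/5) = 0.9045 m.

0.9045


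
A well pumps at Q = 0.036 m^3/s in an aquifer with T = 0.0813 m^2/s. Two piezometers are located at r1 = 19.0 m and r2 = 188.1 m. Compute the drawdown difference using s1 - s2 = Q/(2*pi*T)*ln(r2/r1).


Thiem equation: s1 - s2 = Q/(2*pi*T) * ln(r2/r1).
ln(r2/r1) = ln(188.1/19.0) = 2.2925.
Q/(2*pi*T) = 0.036 / (2*pi*0.0813) = 0.036 / 0.5108 = 0.0705.
s1 - s2 = 0.0705 * 2.2925 = 0.1616 m.

0.1616


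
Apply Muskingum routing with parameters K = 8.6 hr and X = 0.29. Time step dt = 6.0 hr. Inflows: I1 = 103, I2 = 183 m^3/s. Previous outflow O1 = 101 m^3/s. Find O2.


Muskingum coefficients:
denom = 2*K*(1-X) + dt = 2*8.6*(1-0.29) + 6.0 = 18.212.
C0 = (dt - 2*K*X)/denom = (6.0 - 2*8.6*0.29)/18.212 = 0.0556.
C1 = (dt + 2*K*X)/denom = (6.0 + 2*8.6*0.29)/18.212 = 0.6033.
C2 = (2*K*(1-X) - dt)/denom = 0.3411.
O2 = C0*I2 + C1*I1 + C2*O1
   = 0.0556*183 + 0.6033*103 + 0.3411*101
   = 106.76 m^3/s.

106.76


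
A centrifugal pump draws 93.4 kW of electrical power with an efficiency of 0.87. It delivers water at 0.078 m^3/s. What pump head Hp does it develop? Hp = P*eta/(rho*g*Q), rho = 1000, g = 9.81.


Pump head formula: Hp = P * eta / (rho * g * Q).
Numerator: P * eta = 93.4 * 1000 * 0.87 = 81258.0 W.
Denominator: rho * g * Q = 1000 * 9.81 * 0.078 = 765.18.
Hp = 81258.0 / 765.18 = 106.19 m.

106.19


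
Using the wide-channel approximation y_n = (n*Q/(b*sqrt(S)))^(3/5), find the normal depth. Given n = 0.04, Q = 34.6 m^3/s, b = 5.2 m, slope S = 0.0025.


We use the wide-channel approximation y_n = (n*Q/(b*sqrt(S)))^(3/5).
sqrt(S) = sqrt(0.0025) = 0.05.
Numerator: n*Q = 0.04 * 34.6 = 1.384.
Denominator: b*sqrt(S) = 5.2 * 0.05 = 0.26.
arg = 5.3231.
y_n = 5.3231^(3/5) = 2.7271 m.

2.7271


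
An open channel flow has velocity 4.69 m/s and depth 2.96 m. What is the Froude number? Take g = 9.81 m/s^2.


The Froude number is defined as Fr = V / sqrt(g*y).
g*y = 9.81 * 2.96 = 29.0376.
sqrt(g*y) = sqrt(29.0376) = 5.3887.
Fr = 4.69 / 5.3887 = 0.8703.

0.8703


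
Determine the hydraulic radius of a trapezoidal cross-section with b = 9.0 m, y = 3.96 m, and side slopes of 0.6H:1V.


For a trapezoidal section with side slope z:
A = (b + z*y)*y = (9.0 + 0.6*3.96)*3.96 = 45.049 m^2.
P = b + 2*y*sqrt(1 + z^2) = 9.0 + 2*3.96*sqrt(1 + 0.6^2) = 18.236 m.
R = A/P = 45.049 / 18.236 = 2.4703 m.

2.4703


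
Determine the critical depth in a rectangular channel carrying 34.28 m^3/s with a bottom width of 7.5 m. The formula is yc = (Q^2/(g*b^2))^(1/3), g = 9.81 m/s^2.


Using yc = (Q^2 / (g * b^2))^(1/3):
Q^2 = 34.28^2 = 1175.12.
g * b^2 = 9.81 * 7.5^2 = 9.81 * 56.25 = 551.81.
Q^2 / (g*b^2) = 1175.12 / 551.81 = 2.1296.
yc = 2.1296^(1/3) = 1.2866 m.

1.2866


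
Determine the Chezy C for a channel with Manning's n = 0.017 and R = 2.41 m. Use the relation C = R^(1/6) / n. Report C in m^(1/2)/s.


The Chezy coefficient relates to Manning's n through C = R^(1/6) / n.
R^(1/6) = 2.41^(1/6) = 1.157896.
C = 1.157896 / 0.017 = 68.11 m^(1/2)/s.

68.11


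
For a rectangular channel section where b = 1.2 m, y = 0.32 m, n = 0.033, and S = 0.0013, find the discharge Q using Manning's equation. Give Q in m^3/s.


For a rectangular channel, the cross-sectional area A = b * y = 1.2 * 0.32 = 0.38 m^2.
The wetted perimeter P = b + 2y = 1.2 + 2*0.32 = 1.84 m.
Hydraulic radius R = A/P = 0.38/1.84 = 0.2087 m.
Velocity V = (1/n)*R^(2/3)*S^(1/2) = (1/0.033)*0.2087^(2/3)*0.0013^(1/2) = 0.3844 m/s.
Discharge Q = A * V = 0.38 * 0.3844 = 0.148 m^3/s.

0.148


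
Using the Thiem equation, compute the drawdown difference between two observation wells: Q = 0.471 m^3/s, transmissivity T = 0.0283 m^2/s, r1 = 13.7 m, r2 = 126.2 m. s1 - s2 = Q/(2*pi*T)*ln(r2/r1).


Thiem equation: s1 - s2 = Q/(2*pi*T) * ln(r2/r1).
ln(r2/r1) = ln(126.2/13.7) = 2.2205.
Q/(2*pi*T) = 0.471 / (2*pi*0.0283) = 0.471 / 0.1778 = 2.6488.
s1 - s2 = 2.6488 * 2.2205 = 5.8817 m.

5.8817


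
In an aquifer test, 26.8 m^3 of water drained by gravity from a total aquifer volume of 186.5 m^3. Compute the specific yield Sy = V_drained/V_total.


Specific yield Sy = Volume drained / Total volume.
Sy = 26.8 / 186.5
   = 0.1437.

0.1437


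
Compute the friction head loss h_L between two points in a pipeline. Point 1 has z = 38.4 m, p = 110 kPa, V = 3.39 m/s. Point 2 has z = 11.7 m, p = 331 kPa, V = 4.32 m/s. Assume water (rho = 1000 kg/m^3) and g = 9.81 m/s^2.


Total head at each section: H = z + p/(rho*g) + V^2/(2g).
H1 = 38.4 + 110*1000/(1000*9.81) + 3.39^2/(2*9.81)
   = 38.4 + 11.213 + 0.5857
   = 50.199 m.
H2 = 11.7 + 331*1000/(1000*9.81) + 4.32^2/(2*9.81)
   = 11.7 + 33.741 + 0.9512
   = 46.392 m.
h_L = H1 - H2 = 50.199 - 46.392 = 3.807 m.

3.807


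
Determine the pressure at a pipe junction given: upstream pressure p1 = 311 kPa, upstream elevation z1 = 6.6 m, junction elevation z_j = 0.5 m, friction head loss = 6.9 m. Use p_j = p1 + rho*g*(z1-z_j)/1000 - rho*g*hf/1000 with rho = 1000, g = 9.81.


Junction pressure: p_j = p1 + rho*g*(z1 - z_j)/1000 - rho*g*hf/1000.
Elevation term = 1000*9.81*(6.6 - 0.5)/1000 = 59.841 kPa.
Friction term = 1000*9.81*6.9/1000 = 67.689 kPa.
p_j = 311 + 59.841 - 67.689 = 303.15 kPa.

303.15


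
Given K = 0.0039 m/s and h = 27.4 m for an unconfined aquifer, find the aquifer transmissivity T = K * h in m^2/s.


Transmissivity is defined as T = K * h.
T = 0.0039 * 27.4
  = 0.1069 m^2/s.

0.1069


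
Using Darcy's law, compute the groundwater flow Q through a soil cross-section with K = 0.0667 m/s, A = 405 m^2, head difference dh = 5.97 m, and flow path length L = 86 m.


Darcy's law: Q = K * A * i, where i = dh/L.
Hydraulic gradient i = 5.97 / 86 = 0.069419.
Q = 0.0667 * 405 * 0.069419
  = 1.8752 m^3/s.

1.8752


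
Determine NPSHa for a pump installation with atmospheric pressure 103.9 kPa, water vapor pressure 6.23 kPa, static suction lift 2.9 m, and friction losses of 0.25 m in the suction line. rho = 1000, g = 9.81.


NPSHa = p_atm/(rho*g) - z_s - hf_s - p_vap/(rho*g).
p_atm/(rho*g) = 103.9*1000 / (1000*9.81) = 10.591 m.
p_vap/(rho*g) = 6.23*1000 / (1000*9.81) = 0.635 m.
NPSHa = 10.591 - 2.9 - 0.25 - 0.635
      = 6.81 m.

6.81


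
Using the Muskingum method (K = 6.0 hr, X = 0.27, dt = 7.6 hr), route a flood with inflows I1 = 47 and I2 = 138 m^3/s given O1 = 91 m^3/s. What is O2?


Muskingum coefficients:
denom = 2*K*(1-X) + dt = 2*6.0*(1-0.27) + 7.6 = 16.36.
C0 = (dt - 2*K*X)/denom = (7.6 - 2*6.0*0.27)/16.36 = 0.2665.
C1 = (dt + 2*K*X)/denom = (7.6 + 2*6.0*0.27)/16.36 = 0.6626.
C2 = (2*K*(1-X) - dt)/denom = 0.0709.
O2 = C0*I2 + C1*I1 + C2*O1
   = 0.2665*138 + 0.6626*47 + 0.0709*91
   = 74.37 m^3/s.

74.37


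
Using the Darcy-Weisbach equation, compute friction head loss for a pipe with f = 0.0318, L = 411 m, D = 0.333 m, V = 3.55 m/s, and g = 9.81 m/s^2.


Darcy-Weisbach equation: h_f = f * (L/D) * V^2/(2g).
f * L/D = 0.0318 * 411/0.333 = 39.2486.
V^2/(2g) = 3.55^2 / (2*9.81) = 12.6025 / 19.62 = 0.6423 m.
h_f = 39.2486 * 0.6423 = 25.211 m.

25.211


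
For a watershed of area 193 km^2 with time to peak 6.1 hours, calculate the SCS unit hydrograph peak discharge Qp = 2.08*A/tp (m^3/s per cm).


SCS formula: Qp = 2.08 * A / tp.
Qp = 2.08 * 193 / 6.1
   = 401.44 / 6.1
   = 65.81 m^3/s per cm.

65.81


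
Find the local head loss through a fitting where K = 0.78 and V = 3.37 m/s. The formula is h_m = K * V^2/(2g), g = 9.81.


Minor loss formula: h_m = K * V^2/(2g).
V^2 = 3.37^2 = 11.3569.
V^2/(2g) = 11.3569 / 19.62 = 0.5788 m.
h_m = 0.78 * 0.5788 = 0.4515 m.

0.4515
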